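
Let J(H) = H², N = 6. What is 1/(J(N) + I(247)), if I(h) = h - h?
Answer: 1/36 ≈ 0.027778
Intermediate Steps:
I(h) = 0
1/(J(N) + I(247)) = 1/(6² + 0) = 1/(36 + 0) = 1/36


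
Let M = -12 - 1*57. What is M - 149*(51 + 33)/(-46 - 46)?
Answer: 1542/23 ≈ 67.043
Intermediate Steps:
M = -69 (M = -12 - 57 = -69)
M - 149*(51 + 33)/(-46 - 46) = -69 - 149*(51 + 33)/(-46 - 46) = -69 - 12516/(-92) = -69 - 12516*(-1)/92 = -69 - 149*(-21/23) = -69 + 3129/23 = 1542/23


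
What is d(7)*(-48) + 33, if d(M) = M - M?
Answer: 33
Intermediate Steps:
d(M) = 0
d(7)*(-48) + 33 = 0*(-48) + 33 = 0 + 33 = 33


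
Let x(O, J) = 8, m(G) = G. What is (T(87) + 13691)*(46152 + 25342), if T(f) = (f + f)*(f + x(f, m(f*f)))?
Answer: 2160620174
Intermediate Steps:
T(f) = 2*f*(8 + f) (T(f) = (f + f)*(f + 8) = (2*f)*(8 + f) = 2*f*(8 + f))
(T(87) + 13691)*(46152 + 25342) = (2*87*(8 + 87) + 13691)*(46152 + 25342) = (2*87*95 + 13691)*71494 = (16530 + 13691)*71494 = 30221*71494 = 2160620174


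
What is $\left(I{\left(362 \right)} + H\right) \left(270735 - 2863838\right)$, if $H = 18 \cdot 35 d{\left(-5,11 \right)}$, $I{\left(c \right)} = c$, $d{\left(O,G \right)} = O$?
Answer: $7229571164$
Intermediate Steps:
$H = -3150$ ($H = 18 \cdot 35 \left(-5\right) = 630 \left(-5\right) = -3150$)
$\left(I{\left(362 \right)} + H\right) \left(270735 - 2863838\right) = \left(362 - 3150\right) \left(270735 - 2863838\right) = \left(-2788\right) \left(-2593103\right) = 7229571164$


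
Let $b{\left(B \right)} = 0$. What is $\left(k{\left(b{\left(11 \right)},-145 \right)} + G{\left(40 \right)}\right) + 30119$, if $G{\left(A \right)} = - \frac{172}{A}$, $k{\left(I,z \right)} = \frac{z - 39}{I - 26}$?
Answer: $\frac{3915831}{130} \approx 30122.0$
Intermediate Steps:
$k{\left(I,z \right)} = \frac{-39 + z}{-26 + I}$
$\left(k{\left(b{\left(11 \right)},-145 \right)} + G{\left(40 \right)}\right) + 30119 = \left(\frac{-39 - 145}{-26 + 0} - \frac{172}{40}\right) + 30119 = \left(\frac{1}{-26} \left(-184\right) - \frac{43}{10}\right) + 30119 = \left(\left(- \frac{1}{26}\right) \left(-184\right) - \frac{43}{10}\right) + 30119 = \left(\frac{92}{13} - \frac{43}{10}\right) + 30119 = \frac{361}{130} + 30119 = \frac{3915831}{130}$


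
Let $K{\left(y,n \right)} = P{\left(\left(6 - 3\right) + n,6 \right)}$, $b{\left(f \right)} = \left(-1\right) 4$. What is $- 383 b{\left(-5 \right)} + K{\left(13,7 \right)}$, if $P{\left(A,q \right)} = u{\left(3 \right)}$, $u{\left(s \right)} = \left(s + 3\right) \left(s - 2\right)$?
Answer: $1538$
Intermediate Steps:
$b{\left(f \right)} = -4$
$u{\left(s \right)} = \left(-2 + s\right) \left(3 + s\right)$ ($u{\left(s \right)} = \left(3 + s\right) \left(-2 + s\right) = \left(-2 + s\right) \left(3 + s\right)$)
$P{\left(A,q \right)} = 6$ ($P{\left(A,q \right)} = -6 + 3 + 3^{2} = -6 + 3 + 9 = 6$)
$K{\left(y,n \right)} = 6$
$- 383 b{\left(-5 \right)} + K{\left(13,7 \right)} = \left(-383\right) \left(-4\right) + 6 = 1532 + 6 = 1538$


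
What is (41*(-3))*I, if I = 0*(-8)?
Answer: 0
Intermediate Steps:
I = 0
(41*(-3))*I = (41*(-3))*0 = -123*0 = 0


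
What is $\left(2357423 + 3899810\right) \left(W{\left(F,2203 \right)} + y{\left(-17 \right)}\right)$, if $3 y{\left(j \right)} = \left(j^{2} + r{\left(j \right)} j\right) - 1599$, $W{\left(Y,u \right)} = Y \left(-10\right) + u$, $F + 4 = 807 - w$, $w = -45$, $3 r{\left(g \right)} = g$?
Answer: $- \frac{376272449222}{9} \approx -4.1808 \cdot 10^{10}$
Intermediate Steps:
$r{\left(g \right)} = \frac{g}{3}$
$F = 848$ ($F = -4 + \left(807 - -45\right) = -4 + \left(807 + 45\right) = -4 + 852 = 848$)
$W{\left(Y,u \right)} = u - 10 Y$ ($W{\left(Y,u \right)} = - 10 Y + u = u - 10 Y$)
$y{\left(j \right)} = -533 + \frac{4 j^{2}}{9}$ ($y{\left(j \right)} = \frac{\left(j^{2} + \frac{j}{3} j\right) - 1599}{3} = \frac{\left(j^{2} + \frac{j^{2}}{3}\right) - 1599}{3} = \frac{\frac{4 j^{2}}{3} - 1599}{3} = \frac{-1599 + \frac{4 j^{2}}{3}}{3} = -533 + \frac{4 j^{2}}{9}$)
$\left(2357423 + 3899810\right) \left(W{\left(F,2203 \right)} + y{\left(-17 \right)}\right) = \left(2357423 + 3899810\right) \left(\left(2203 - 8480\right) - \left(533 - \frac{4 \left(-17\right)^{2}}{9}\right)\right) = 6257233 \left(\left(2203 - 8480\right) + \left(-533 + \frac{4}{9} \cdot 289\right)\right) = 6257233 \left(-6277 + \left(-533 + \frac{1156}{9}\right)\right) = 6257233 \left(-6277 - \frac{3641}{9}\right) = 6257233 \left(- \frac{60134}{9}\right) = - \frac{376272449222}{9}$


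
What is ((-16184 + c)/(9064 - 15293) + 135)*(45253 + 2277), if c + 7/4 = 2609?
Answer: 81227985755/12458 ≈ 6.5201e+6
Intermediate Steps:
c = 10429/4 (c = -7/4 + 2609 = 10429/4 ≈ 2607.3)
((-16184 + c)/(9064 - 15293) + 135)*(45253 + 2277) = ((-16184 + 10429/4)/(9064 - 15293) + 135)*(45253 + 2277) = (-54307/4/(-6229) + 135)*47530 = (-54307/4*(-1/6229) + 135)*47530 = (54307/24916 + 135)*47530 = (3417967/24916)*47530 = 81227985755/12458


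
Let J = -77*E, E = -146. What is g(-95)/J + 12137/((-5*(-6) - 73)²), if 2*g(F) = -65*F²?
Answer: -811781317/41572916 ≈ -19.527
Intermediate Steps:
g(F) = -65*F²/2 (g(F) = (-65*F²)/2 = -65*F²/2)
J = 11242 (J = -77*(-146) = 11242)
g(-95)/J + 12137/((-5*(-6) - 73)²) = -65/2*(-95)²/11242 + 12137/((-5*(-6) - 73)²) = -65/2*9025*(1/11242) + 12137/((30 - 73)²) = -586625/2*1/11242 + 12137/((-43)²) = -586625/22484 + 12137/1849 = -811781317/41572916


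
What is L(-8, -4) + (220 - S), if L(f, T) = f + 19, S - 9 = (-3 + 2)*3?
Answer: 225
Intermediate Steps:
S = 6 (S = 9 + (-3 + 2)*3 = 9 - 1*3 = 9 - 3 = 6)
L(f, T) = 19 + f
L(-8, -4) + (220 - S) = (19 - 8) + (220 - 1*6) = 11 + (220 - 6) = 11 + 214 = 225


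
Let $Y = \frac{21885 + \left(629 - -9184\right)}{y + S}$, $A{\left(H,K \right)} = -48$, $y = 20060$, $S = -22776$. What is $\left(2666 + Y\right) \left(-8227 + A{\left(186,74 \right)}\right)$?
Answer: $- \frac{29827891225}{1358} \approx -2.1965 \cdot 10^{7}$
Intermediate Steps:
$Y = - \frac{15849}{1358}$ ($Y = \frac{21885 + \left(629 - -9184\right)}{20060 - 22776} = \frac{21885 + \left(629 + 9184\right)}{-2716} = \left(21885 + 9813\right) \left(- \frac{1}{2716}\right) = 31698 \left(- \frac{1}{2716}\right) = - \frac{15849}{1358} \approx -11.671$)
$\left(2666 + Y\right) \left(-8227 + A{\left(186,74 \right)}\right) = \left(2666 - \frac{15849}{1358}\right) \left(-8227 - 48\right) = \frac{3604579}{1358} \left(-8275\right) = - \frac{29827891225}{1358}$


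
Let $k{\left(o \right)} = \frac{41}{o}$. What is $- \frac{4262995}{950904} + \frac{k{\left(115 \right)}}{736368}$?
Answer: $- \frac{15041677823389}{3355198200720} \approx -4.4831$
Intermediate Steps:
$- \frac{4262995}{950904} + \frac{k{\left(115 \right)}}{736368} = - \frac{4262995}{950904} + \frac{41 \cdot \frac{1}{115}}{736368} = \left(-4262995\right) \frac{1}{950904} + 41 \cdot \frac{1}{115} \cdot \frac{1}{736368} = - \frac{4262995}{950904} + \frac{41}{115} \cdot \frac{1}{736368} = - \frac{4262995}{950904} + \frac{41}{84682320} = - \frac{15041677823389}{3355198200720}$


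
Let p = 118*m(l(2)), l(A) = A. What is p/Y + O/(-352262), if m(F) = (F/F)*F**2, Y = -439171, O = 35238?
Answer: -7820887681/77351627401 ≈ -0.10111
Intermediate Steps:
m(F) = F**2 (m(F) = 1*F**2 = F**2)
p = 472 (p = 118*2**2 = 118*4 = 472)
p/Y + O/(-352262) = 472/(-439171) + 35238/(-352262) = 472*(-1/439171) + 35238*(-1/352262) = -472/439171 - 17619/176131 = -7820887681/77351627401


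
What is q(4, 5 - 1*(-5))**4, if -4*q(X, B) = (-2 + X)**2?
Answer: 1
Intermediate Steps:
q(X, B) = -(-2 + X)**2/4
q(4, 5 - 1*(-5))**4 = (-(-2 + 4)**2/4)**4 = (-1/4*2**2)**4 = (-1/4*4)**4 = (-1)**4 = 1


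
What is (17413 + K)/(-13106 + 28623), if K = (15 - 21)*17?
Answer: 17311/15517 ≈ 1.1156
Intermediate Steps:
K = -102 (K = -6*17 = -102)
(17413 + K)/(-13106 + 28623) = (17413 - 102)/(-13106 + 28623) = 17311/15517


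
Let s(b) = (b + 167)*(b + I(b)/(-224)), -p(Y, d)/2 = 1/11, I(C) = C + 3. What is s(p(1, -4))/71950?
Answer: -175793/390026560 ≈ -0.00045072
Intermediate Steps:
I(C) = 3 + C
p(Y, d) = -2/11
s(b) = (167 + b)*(-3/224 + 223*b/224) (s(b) = (b + 167)*(b + (3 + b)/(-224)) = (167 + b)*(b + (3 + b)*(-1/224)) = (167 + b)*(b + (-3/224 - b/224)) = (167 + b)*(-3/224 + 223*b/224))
s(p(1, -4))/71950 = (-501/224 + 223*(-2/11)²/224 + (18619/112)*(-2/11))/71950 = (-501/224 + (223/224)*(4/121) - 18619/616)*(1/71950) = (-501/224 + 223/6776 - 18619/616)*(1/71950) = -878965/27104*1/71950 = -175793/390026560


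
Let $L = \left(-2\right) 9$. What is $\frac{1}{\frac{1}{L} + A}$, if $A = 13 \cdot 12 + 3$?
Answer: $\frac{18}{2861} \approx 0.0062915$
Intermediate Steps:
$A = 159$ ($A = 156 + 3 = 159$)
$L = -18$
$\frac{1}{\frac{1}{L} + A} = \frac{1}{\frac{1}{-18} + 159} = \frac{1}{- \frac{1}{18} + 159} = \frac{1}{\frac{2861}{18}} = \frac{18}{2861}$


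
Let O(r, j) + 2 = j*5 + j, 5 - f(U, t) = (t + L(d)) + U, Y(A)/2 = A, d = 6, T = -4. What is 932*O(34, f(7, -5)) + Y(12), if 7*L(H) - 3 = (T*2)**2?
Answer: -270112/7 ≈ -38587.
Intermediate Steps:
Y(A) = 2*A
L(H) = 67/7 (L(H) = 3/7 + (-4*2)**2/7 = 3/7 + (1/7)*(-8)**2 = 3/7 + (1/7)*64 = 3/7 + 64/7 = 67/7)
f(U, t) = -32/7 - U - t (f(U, t) = 5 - ((t + 67/7) + U) = 5 - ((67/7 + t) + U) = 5 - (67/7 + U + t) = 5 + (-67/7 - U - t) = -32/7 - U - t)
O(r, j) = -2 + 6*j (O(r, j) = -2 + (j*5 + j) = -2 + (5*j + j) = -2 + 6*j)
932*O(34, f(7, -5)) + Y(12) = 932*(-2 + 6*(-32/7 - 1*7 - 1*(-5))) + 2*12 = 932*(-2 + 6*(-32/7 - 7 + 5)) + 24 = 932*(-2 + 6*(-46/7)) + 24 = 932*(-2 - 276/7) + 24 = 932*(-290/7) + 24 = -270280/7 + 24 = -270112/7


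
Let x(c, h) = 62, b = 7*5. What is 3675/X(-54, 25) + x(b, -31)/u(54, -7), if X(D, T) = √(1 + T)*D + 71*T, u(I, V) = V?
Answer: -144976283/21523663 + 198450*√26/3074809 ≈ -6.4066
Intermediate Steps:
X(D, T) = 71*T + D*√(1 + T) (X(D, T) = D*√(1 + T) + 71*T = 71*T + D*√(1 + T))
b = 35
3675/X(-54, 25) + x(b, -31)/u(54, -7) = 3675/(71*25 - 54*√(1 + 25)) + 62/(-7) = 3675/(1775 - 54*√26) + 62*(-⅐) = 3675/(1775 - 54*√26) - 62/7 = -62/7 + 3675/(1775 - 54*√26)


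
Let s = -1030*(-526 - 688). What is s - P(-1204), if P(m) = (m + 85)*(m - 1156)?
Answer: -1390420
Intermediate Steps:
s = 1250420 (s = -1030*(-1214) = 1250420)
P(m) = (-1156 + m)*(85 + m) (P(m) = (85 + m)*(-1156 + m) = (-1156 + m)*(85 + m))
s - P(-1204) = 1250420 - (-98260 + (-1204)**2 - 1071*(-1204)) = 1250420 - (-98260 + 1449616 + 1289484) = 1250420 - 1*2640840 = 1250420 - 2640840 = -1390420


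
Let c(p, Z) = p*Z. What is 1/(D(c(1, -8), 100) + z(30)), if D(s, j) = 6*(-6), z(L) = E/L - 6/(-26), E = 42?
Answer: -65/2234 ≈ -0.029096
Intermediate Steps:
z(L) = 3/13 + 42/L (z(L) = 42/L - 6/(-26) = 42/L - 6*(-1/26) = 42/L + 3/13 = 3/13 + 42/L)
c(p, Z) = Z*p
D(s, j) = -36
1/(D(c(1, -8), 100) + z(30)) = 1/(-36 + (3/13 + 42/30)) = 1/(-36 + (3/13 + 42*(1/30))) = 1/(-36 + (3/13 + 7/5)) = 1/(-36 + 106/65) = 1/(-2234/65) = -65/2234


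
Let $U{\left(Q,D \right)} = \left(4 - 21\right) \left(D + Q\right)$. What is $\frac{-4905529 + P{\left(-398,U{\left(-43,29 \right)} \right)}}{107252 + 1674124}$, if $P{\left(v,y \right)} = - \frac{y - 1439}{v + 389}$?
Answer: $- \frac{22075481}{8016192} \approx -2.7539$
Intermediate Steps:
$U{\left(Q,D \right)} = - 17 D - 17 Q$ ($U{\left(Q,D \right)} = - 17 \left(D + Q\right) = - 17 D - 17 Q$)
$P{\left(v,y \right)} = - \frac{-1439 + y}{389 + v}$
$\frac{-4905529 + P{\left(-398,U{\left(-43,29 \right)} \right)}}{107252 + 1674124} = \frac{-4905529 + \frac{1439 - \left(\left(-17\right) 29 - -731\right)}{389 - 398}}{107252 + 1674124} = \frac{-4905529 + \frac{1439 - \left(-493 + 731\right)}{-9}}{1781376} = \left(-4905529 - \frac{1439 - 238}{9}\right) \frac{1}{1781376} = \left(-4905529 - \frac{1201}{9}\right) \frac{1}{1781376} = \left(- \frac{44150962}{9}\right) \frac{1}{1781376} = - \frac{22075481}{8016192}$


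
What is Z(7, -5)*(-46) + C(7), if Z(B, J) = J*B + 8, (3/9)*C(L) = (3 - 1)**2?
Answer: 1254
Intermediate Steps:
C(L) = 12 (C(L) = 3*(3 - 1)**2 = 3*2**2 = 3*4 = 12)
Z(B, J) = 8 + B*J (Z(B, J) = B*J + 8 = 8 + B*J)
Z(7, -5)*(-46) + C(7) = (8 + 7*(-5))*(-46) + 12 = (8 - 35)*(-46) + 12 = -27*(-46) + 12 = 1242 + 12 = 1254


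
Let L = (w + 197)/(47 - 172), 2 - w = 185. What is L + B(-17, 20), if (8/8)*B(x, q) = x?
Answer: -2139/125 ≈ -17.112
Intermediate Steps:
w = -183 (w = 2 - 1*185 = 2 - 185 = -183)
L = -14/125 (L = (-183 + 197)/(47 - 172) = 14/(-125) = 14*(-1/125) = -14/125 ≈ -0.11200)
B(x, q) = x
L + B(-17, 20) = -14/125 - 17 = -2139/125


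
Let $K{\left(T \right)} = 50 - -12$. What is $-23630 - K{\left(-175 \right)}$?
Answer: $-23692$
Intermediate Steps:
$K{\left(T \right)} = 62$ ($K{\left(T \right)} = 50 + 12 = 62$)
$-23630 - K{\left(-175 \right)} = -23630 - 62 = -23692$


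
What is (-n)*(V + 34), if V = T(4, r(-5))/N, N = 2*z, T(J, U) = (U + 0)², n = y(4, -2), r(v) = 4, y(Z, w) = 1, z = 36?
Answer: -308/9 ≈ -34.222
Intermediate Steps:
n = 1
T(J, U) = U²
N = 72 (N = 2*36 = 72)
V = 2/9 (V = 4²/72 = 16*(1/72) = 2/9 ≈ 0.22222)
(-n)*(V + 34) = (-1*1)*(2/9 + 34) = -1*308/9 = -308/9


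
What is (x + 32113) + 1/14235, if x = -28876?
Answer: 46078696/14235 ≈ 3237.0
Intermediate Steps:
(x + 32113) + 1/14235 = (-28876 + 32113) + 1/14235 = 3237 + 1/14235 = 46078696/14235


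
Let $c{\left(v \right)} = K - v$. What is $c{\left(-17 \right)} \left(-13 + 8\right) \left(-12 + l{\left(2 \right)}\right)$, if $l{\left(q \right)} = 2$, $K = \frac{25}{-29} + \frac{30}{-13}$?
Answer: $\frac{260700}{377} \approx 691.51$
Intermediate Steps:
$K = - \frac{1195}{377}$ ($K = 25 \left(- \frac{1}{29}\right) + 30 \left(- \frac{1}{13}\right) = - \frac{25}{29} - \frac{30}{13} = - \frac{1195}{377} \approx -3.1698$)
$c{\left(v \right)} = - \frac{1195}{377} - v$
$c{\left(-17 \right)} \left(-13 + 8\right) \left(-12 + l{\left(2 \right)}\right) = \left(- \frac{1195}{377} - -17\right) \left(-13 + 8\right) \left(-12 + 2\right) = \left(- \frac{1195}{377} + 17\right) \left(\left(-5\right) \left(-10\right)\right) = \frac{5214}{377} \cdot 50 = \frac{260700}{377}$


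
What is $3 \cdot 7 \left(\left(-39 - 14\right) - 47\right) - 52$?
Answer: $-2152$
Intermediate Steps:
$3 \cdot 7 \left(\left(-39 - 14\right) - 47\right) - 52 = 21 \left(-53 - 47\right) - 52 = 21 \left(-100\right) - 52 = -2100 - 52 = -2152$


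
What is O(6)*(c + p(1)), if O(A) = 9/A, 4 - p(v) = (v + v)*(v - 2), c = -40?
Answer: -51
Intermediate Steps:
p(v) = 4 - 2*v*(-2 + v) (p(v) = 4 - (v + v)*(v - 2) = 4 - 2*v*(-2 + v))
O(6)*(c + p(1)) = (9/6)*(-40 + (4 - 2*1² + 4*1)) = (9*(⅙))*(-40 + (4 - 2*1 + 4)) = 3*(-40 + (4 - 2 + 4))/2 = 3*(-40 + 6)/2 = (3/2)*(-34) = -51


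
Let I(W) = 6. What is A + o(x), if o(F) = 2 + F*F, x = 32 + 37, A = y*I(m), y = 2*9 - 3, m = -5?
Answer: 4853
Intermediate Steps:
y = 15 (y = 18 - 3 = 15)
A = 90 (A = 15*6 = 90)
x = 69
o(F) = 2 + F²
A + o(x) = 90 + (2 + 69²) = 90 + (2 + 4761) = 90 + 4763 = 4853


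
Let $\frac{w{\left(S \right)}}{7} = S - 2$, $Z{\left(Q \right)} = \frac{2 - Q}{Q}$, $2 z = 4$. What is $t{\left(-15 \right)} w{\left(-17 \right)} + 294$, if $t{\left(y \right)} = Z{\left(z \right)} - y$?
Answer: $-1701$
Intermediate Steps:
$z = 2$ ($z = \frac{1}{2} \cdot 4 = 2$)
$Z{\left(Q \right)} = \frac{2 - Q}{Q}$
$t{\left(y \right)} = - y$ ($t{\left(y \right)} = \frac{2 - 2}{2} - y = \frac{1}{2} \cdot 0 - y = 0 - y = - y$)
$w{\left(S \right)} = -14 + 7 S$ ($w{\left(S \right)} = 7 \left(S - 2\right) = 7 \left(-2 + S\right) = -14 + 7 S$)
$t{\left(-15 \right)} w{\left(-17 \right)} + 294 = \left(-1\right) \left(-15\right) \left(-14 + 7 \left(-17\right)\right) + 294 = 15 \left(-14 - 119\right) + 294 = 15 \left(-133\right) + 294 = -1995 + 294 = -1701$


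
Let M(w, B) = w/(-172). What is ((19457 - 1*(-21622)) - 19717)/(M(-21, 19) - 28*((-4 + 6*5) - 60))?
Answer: 3674264/163765 ≈ 22.436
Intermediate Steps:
M(w, B) = -w/172 (M(w, B) = w*(-1/172) = -w/172)
((19457 - 1*(-21622)) - 19717)/(M(-21, 19) - 28*((-4 + 6*5) - 60)) = ((19457 - 1*(-21622)) - 19717)/(-1/172*(-21) - 28*((-4 + 6*5) - 60)) = ((19457 + 21622) - 19717)/(21/172 - 28*((-4 + 30) - 60)) = (41079 - 19717)/(21/172 - 28*(26 - 60)) = 21362/(21/172 - 28*(-34)) = 21362/(21/172 + 952) = 21362/(163765/172) = 21362*(172/163765) = 3674264/163765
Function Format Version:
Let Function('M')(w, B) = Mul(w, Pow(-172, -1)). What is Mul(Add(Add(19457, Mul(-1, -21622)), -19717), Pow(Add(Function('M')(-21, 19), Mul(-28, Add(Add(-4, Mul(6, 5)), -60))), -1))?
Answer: Rational(3674264, 163765) ≈ 22.436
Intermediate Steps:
Function('M')(w, B) = Mul(Rational(-1, 172), w) (Function('M')(w, B) = Mul(w, Rational(-1, 172)) = Mul(Rational(-1, 172), w))
Mul(Add(Add(19457, Mul(-1, -21622)), -19717), Pow(Add(Function('M')(-21, 19), Mul(-28, Add(Add(-4, Mul(6, 5)), -60))), -1)) = Mul(Add(Add(19457, Mul(-1, -21622)), -19717), Pow(Add(Mul(Rational(-1, 172), -21), Mul(-28, Add(Add(-4, Mul(6, 5)), -60))), -1)) = Mul(Add(Add(19457, 21622), -19717), Pow(Add(Rational(21, 172), Mul(-28, Add(Add(-4, 30), -60))), -1)) = Mul(Add(41079, -19717), Pow(Add(Rational(21, 172), Mul(-28, Add(26, -60))), -1)) = Mul(21362, Pow(Add(Rational(21, 172), Mul(-28, -34)), -1)) = Mul(21362, Pow(Add(Rational(21, 172), 952), -1)) = Mul(21362, Pow(Rational(163765, 172), -1)) = Mul(21362, Rational(172, 163765)) = Rational(3674264, 163765)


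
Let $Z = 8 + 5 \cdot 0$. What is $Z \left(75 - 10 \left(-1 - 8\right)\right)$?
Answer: $1320$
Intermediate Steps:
$Z = 8$ ($Z = 8 + 0 = 8$)
$Z \left(75 - 10 \left(-1 - 8\right)\right) = 8 \left(75 - 10 \left(-1 - 8\right)\right) = 8 \left(75 - -90\right) = 8 \left(75 + 90\right) = 8 \cdot 165 = 1320$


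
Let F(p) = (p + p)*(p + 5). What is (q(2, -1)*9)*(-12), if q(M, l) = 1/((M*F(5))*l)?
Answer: 27/50 ≈ 0.54000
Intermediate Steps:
F(p) = 2*p*(5 + p) (F(p) = (2*p)*(5 + p) = 2*p*(5 + p))
q(M, l) = 1/(100*M*l) (q(M, l) = 1/((M*(2*5*(5 + 5)))*l) = 1/((M*(2*5*10))*l) = 1/((M*100)*l) = 1/((100*M)*l) = 1/(100*M*l))
(q(2, -1)*9)*(-12) = (((1/100)/(2*(-1)))*9)*(-12) = (((1/100)*(½)*(-1))*9)*(-12) = -1/200*9*(-12) = -9/200*(-12) = 27/50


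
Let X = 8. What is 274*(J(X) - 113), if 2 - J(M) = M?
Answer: -32606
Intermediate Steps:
J(M) = 2 - M
274*(J(X) - 113) = 274*((2 - 1*8) - 113) = 274*((2 - 8) - 113) = 274*(-6 - 113) = 274*(-119) = -32606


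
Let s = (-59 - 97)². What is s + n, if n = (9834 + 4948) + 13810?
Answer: 52928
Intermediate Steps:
n = 28592 (n = 14782 + 13810 = 28592)
s = 24336 (s = (-156)² = 24336)
s + n = 24336 + 28592 = 52928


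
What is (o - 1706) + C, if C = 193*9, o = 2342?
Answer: 2373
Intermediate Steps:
C = 1737
(o - 1706) + C = (2342 - 1706) + 1737 = 636 + 1737 = 2373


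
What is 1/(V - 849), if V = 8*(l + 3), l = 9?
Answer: -1/753 ≈ -0.0013280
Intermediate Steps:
V = 96 (V = 8*(9 + 3) = 8*12 = 96)
1/(V - 849) = 1/(96 - 849) = 1/(-753) = -1/753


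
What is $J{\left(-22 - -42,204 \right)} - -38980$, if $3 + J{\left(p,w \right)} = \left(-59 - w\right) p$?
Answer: $33717$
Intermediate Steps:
$J{\left(p,w \right)} = -3 + p \left(-59 - w\right)$ ($J{\left(p,w \right)} = -3 + \left(-59 - w\right) p = -3 + p \left(-59 - w\right)$)
$J{\left(-22 - -42,204 \right)} - -38980 = \left(-3 - 59 \left(-22 - -42\right) - \left(-22 - -42\right) 204\right) - -38980 = \left(-3 - 59 \left(-22 + 42\right) - \left(-22 + 42\right) 204\right) + 38980 = \left(-3 - 1180 - 20 \cdot 204\right) + 38980 = \left(-3 - 1180 - 4080\right) + 38980 = -5263 + 38980 = 33717$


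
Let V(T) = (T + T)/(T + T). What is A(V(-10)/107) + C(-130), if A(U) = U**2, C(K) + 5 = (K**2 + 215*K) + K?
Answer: -128057064/11449 ≈ -11185.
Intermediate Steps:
V(T) = 1 (V(T) = (2*T)/((2*T)) = (2*T)*(1/(2*T)) = 1)
C(K) = -5 + K**2 + 216*K (C(K) = -5 + ((K**2 + 215*K) + K) = -5 + (K**2 + 216*K) = -5 + K**2 + 216*K)
A(V(-10)/107) + C(-130) = (1/107)**2 + (-5 + (-130)**2 + 216*(-130)) = (1*(1/107))**2 + (-5 + 16900 - 28080) = (1/107)**2 - 11185 = 1/11449 - 11185 = -128057064/11449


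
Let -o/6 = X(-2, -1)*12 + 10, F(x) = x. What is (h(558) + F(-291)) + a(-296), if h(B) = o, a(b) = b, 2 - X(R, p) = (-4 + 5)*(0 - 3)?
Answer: -1007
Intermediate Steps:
X(R, p) = 5 (X(R, p) = 2 - (-4 + 5)*(0 - 3) = 2 - (-3) = 2 - 1*(-3) = 2 + 3 = 5)
o = -420 (o = -6*(5*12 + 10) = -6*(60 + 10) = -6*70 = -420)
h(B) = -420
(h(558) + F(-291)) + a(-296) = (-420 - 291) - 296 = -711 - 296 = -1007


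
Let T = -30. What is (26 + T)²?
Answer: 16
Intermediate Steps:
(26 + T)² = (26 - 30)² = (-4)² = 16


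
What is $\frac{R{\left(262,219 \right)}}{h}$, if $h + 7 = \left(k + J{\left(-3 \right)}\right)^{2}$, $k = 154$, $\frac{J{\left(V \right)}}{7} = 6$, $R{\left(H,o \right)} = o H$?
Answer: $\frac{19126}{12803} \approx 1.4939$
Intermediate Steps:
$R{\left(H,o \right)} = H o$
$J{\left(V \right)} = 42$ ($J{\left(V \right)} = 7 \cdot 6 = 42$)
$h = 38409$ ($h = -7 + \left(154 + 42\right)^{2} = -7 + 196^{2} = -7 + 38416 = 38409$)
$\frac{R{\left(262,219 \right)}}{h} = \frac{262 \cdot 219}{38409} = 57378 \cdot \frac{1}{38409} = \frac{19126}{12803}$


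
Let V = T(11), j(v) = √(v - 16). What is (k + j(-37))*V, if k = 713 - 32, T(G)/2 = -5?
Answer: -6810 - 10*I*√53 ≈ -6810.0 - 72.801*I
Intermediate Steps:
T(G) = -10 (T(G) = 2*(-5) = -10)
j(v) = √(-16 + v)
k = 681
V = -10
(k + j(-37))*V = (681 + √(-16 - 37))*(-10) = (681 + √(-53))*(-10) = (681 + I*√53)*(-10) = -6810 - 10*I*√53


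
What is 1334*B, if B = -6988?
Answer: -9321992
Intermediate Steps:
1334*B = 1334*(-6988) = -9321992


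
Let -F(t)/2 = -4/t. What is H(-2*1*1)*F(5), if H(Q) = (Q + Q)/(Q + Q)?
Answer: 8/5 ≈ 1.6000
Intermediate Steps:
F(t) = 8/t (F(t) = -(-8)/t = 8/t)
H(Q) = 1 (H(Q) = (2*Q)/((2*Q)) = (2*Q)*(1/(2*Q)) = 1)
H(-2*1*1)*F(5) = 1*(8/5) = 8/5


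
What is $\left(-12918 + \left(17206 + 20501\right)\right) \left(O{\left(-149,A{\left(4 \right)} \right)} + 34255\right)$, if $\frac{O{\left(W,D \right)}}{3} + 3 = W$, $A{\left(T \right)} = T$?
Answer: $837843411$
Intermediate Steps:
$O{\left(W,D \right)} = -9 + 3 W$
$\left(-12918 + \left(17206 + 20501\right)\right) \left(O{\left(-149,A{\left(4 \right)} \right)} + 34255\right) = \left(-12918 + \left(17206 + 20501\right)\right) \left(\left(-9 + 3 \left(-149\right)\right) + 34255\right) = \left(-12918 + 37707\right) \left(\left(-9 - 447\right) + 34255\right) = 24789 \left(-456 + 34255\right) = 24789 \cdot 33799 = 837843411$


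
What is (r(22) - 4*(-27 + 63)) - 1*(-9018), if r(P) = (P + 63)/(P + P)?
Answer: 390541/44 ≈ 8875.9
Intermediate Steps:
r(P) = (63 + P)/(2*P) (r(P) = (63 + P)/((2*P)) = (63 + P)*(1/(2*P)) = (63 + P)/(2*P))
(r(22) - 4*(-27 + 63)) - 1*(-9018) = ((1/2)*(63 + 22)/22 - 4*(-27 + 63)) - 1*(-9018) = ((1/2)*(1/22)*85 - 4*36) + 9018 = (85/44 - 1*144) + 9018 = (85/44 - 144) + 9018 = -6251/44 + 9018 = 390541/44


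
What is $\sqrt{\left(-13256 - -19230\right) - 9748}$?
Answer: $i \sqrt{3774} \approx 61.433 i$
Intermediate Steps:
$\sqrt{\left(-13256 - -19230\right) - 9748} = \sqrt{\left(-13256 + 19230\right) - 9748} = \sqrt{5974 - 9748} = \sqrt{-3774} = i \sqrt{3774}$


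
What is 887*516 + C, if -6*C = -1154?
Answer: 1373653/3 ≈ 4.5788e+5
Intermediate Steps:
C = 577/3 (C = -⅙*(-1154) = 577/3 ≈ 192.33)
887*516 + C = 887*516 + 577/3 = 457692 + 577/3 = 1373653/3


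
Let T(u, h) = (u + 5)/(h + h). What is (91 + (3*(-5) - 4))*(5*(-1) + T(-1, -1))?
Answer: -504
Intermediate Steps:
T(u, h) = (5 + u)/(2*h) (T(u, h) = (5 + u)/((2*h)) = (5 + u)*(1/(2*h)) = (5 + u)/(2*h))
(91 + (3*(-5) - 4))*(5*(-1) + T(-1, -1)) = (91 + (3*(-5) - 4))*(5*(-1) + (1/2)*(5 - 1)/(-1)) = (91 + (-15 - 4))*(-5 + (1/2)*(-1)*4) = (91 - 19)*(-5 - 2) = 72*(-7) = -504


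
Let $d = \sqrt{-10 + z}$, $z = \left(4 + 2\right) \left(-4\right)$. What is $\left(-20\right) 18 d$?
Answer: $- 360 i \sqrt{34} \approx - 2099.1 i$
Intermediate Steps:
$z = -24$ ($z = 6 \left(-4\right) = -24$)
$d = i \sqrt{34}$ ($d = \sqrt{-10 - 24} = \sqrt{-34} = i \sqrt{34} \approx 5.8309 i$)
$\left(-20\right) 18 d = \left(-20\right) 18 i \sqrt{34} = - 360 i \sqrt{34}$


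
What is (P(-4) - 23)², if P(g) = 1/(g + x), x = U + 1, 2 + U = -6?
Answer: 64516/121 ≈ 533.19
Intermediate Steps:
U = -8 (U = -2 - 6 = -8)
x = -7 (x = -8 + 1 = -7)
P(g) = 1/(-7 + g) (P(g) = 1/(g - 7) = 1/(-7 + g))
(P(-4) - 23)² = (1/(-7 - 4) - 23)² = (1/(-11) - 23)² = (-1/11 - 23)² = (-254/11)² = 64516/121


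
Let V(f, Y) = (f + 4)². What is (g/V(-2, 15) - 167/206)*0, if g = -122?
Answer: 0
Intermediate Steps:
V(f, Y) = (4 + f)²
(g/V(-2, 15) - 167/206)*0 = (-122/(4 - 2)² - 167/206)*0 = (-122/(2²) - 167*1/206)*0 = (-122/4 - 167/206)*0 = (-122*¼ - 167/206)*0 = (-61/2 - 167/206)*0 = -3225/103*0 = 0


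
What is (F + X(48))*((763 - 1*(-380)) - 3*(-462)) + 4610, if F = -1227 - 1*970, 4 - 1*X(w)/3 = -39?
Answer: -5225362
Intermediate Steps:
X(w) = 129 (X(w) = 12 - 3*(-39) = 12 + 117 = 129)
F = -2197 (F = -1227 - 970 = -2197)
(F + X(48))*((763 - 1*(-380)) - 3*(-462)) + 4610 = (-2197 + 129)*((763 - 1*(-380)) - 3*(-462)) + 4610 = -2068*((763 + 380) + 1386) + 4610 = -2068*(1143 + 1386) + 4610 = -2068*2529 + 4610 = -5229972 + 4610 = -5225362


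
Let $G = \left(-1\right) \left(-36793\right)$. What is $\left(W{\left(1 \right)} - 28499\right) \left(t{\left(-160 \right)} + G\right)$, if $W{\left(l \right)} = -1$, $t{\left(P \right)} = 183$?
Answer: $-1053816000$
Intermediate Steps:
$G = 36793$
$\left(W{\left(1 \right)} - 28499\right) \left(t{\left(-160 \right)} + G\right) = \left(-1 - 28499\right) \left(183 + 36793\right) = \left(-28500\right) 36976 = -1053816000$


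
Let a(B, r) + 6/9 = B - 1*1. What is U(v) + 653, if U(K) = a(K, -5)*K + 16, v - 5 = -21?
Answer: 2855/3 ≈ 951.67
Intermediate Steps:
v = -16 (v = 5 - 21 = -16)
a(B, r) = -5/3 + B (a(B, r) = -⅔ + (B - 1*1) = -⅔ + (B - 1) = -⅔ + (-1 + B) = -5/3 + B)
U(K) = 16 + K*(-5/3 + K) (U(K) = (-5/3 + K)*K + 16 = K*(-5/3 + K) + 16 = 16 + K*(-5/3 + K))
U(v) + 653 = (16 + (⅓)*(-16)*(-5 + 3*(-16))) + 653 = (16 + (⅓)*(-16)*(-5 - 48)) + 653 = (16 + (⅓)*(-16)*(-53)) + 653 = (16 + 848/3) + 653 = 896/3 + 653 = 2855/3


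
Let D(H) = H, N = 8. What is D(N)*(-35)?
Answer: -280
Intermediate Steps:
D(N)*(-35) = 8*(-35) = -280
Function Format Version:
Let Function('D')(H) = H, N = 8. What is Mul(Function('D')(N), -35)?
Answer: -280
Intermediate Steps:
Mul(Function('D')(N), -35) = Mul(8, -35) = -280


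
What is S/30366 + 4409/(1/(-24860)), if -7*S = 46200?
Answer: -554724773240/5061 ≈ -1.0961e+8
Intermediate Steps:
S = -6600 (S = -⅐*46200 = -6600)
S/30366 + 4409/(1/(-24860)) = -6600/30366 + 4409/(1/(-24860)) = -6600*1/30366 + 4409/(-1/24860) = -1100/5061 + 4409*(-24860) = -1100/5061 - 109607740 = -554724773240/5061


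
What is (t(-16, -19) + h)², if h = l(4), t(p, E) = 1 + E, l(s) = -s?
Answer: 484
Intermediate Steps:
h = -4 (h = -1*4 = -4)
(t(-16, -19) + h)² = ((1 - 19) - 4)² = (-18 - 4)² = (-22)² = 484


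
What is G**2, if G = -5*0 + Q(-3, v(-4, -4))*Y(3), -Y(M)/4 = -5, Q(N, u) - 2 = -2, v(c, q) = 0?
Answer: 0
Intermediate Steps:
Q(N, u) = 0 (Q(N, u) = 2 - 2 = 0)
Y(M) = 20 (Y(M) = -4*(-5) = 20)
G = 0 (G = -5*0 + 0*20 = 0 + 0 = 0)
G**2 = 0**2 = 0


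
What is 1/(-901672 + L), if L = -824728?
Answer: -1/1726400 ≈ -5.7924e-7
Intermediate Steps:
1/(-901672 + L) = 1/(-901672 - 824728) = 1/(-1726400) = -1/1726400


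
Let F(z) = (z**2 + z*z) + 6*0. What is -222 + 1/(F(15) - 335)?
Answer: -25529/115 ≈ -221.99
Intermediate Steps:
F(z) = 2*z**2 (F(z) = (z**2 + z**2) + 0 = 2*z**2 + 0 = 2*z**2)
-222 + 1/(F(15) - 335) = -222 + 1/(2*15**2 - 335) = -222 + 1/(2*225 - 335) = -222 + 1/(450 - 335) = -222 + 1/115 = -25529/115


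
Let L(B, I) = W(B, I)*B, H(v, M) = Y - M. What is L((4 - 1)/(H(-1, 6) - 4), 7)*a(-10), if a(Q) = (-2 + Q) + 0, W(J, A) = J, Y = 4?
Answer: -3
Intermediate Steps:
H(v, M) = 4 - M
a(Q) = -2 + Q
L(B, I) = B² (L(B, I) = B*B = B²)
L((4 - 1)/(H(-1, 6) - 4), 7)*a(-10) = ((4 - 1)/((4 - 1*6) - 4))²*(-2 - 10) = (3/((4 - 6) - 4))²*(-12) = (3/(-2 - 4))²*(-12) = (3/(-6))²*(-12) = (3*(-⅙))²*(-12) = (-½)²*(-12) = (¼)*(-12) = -3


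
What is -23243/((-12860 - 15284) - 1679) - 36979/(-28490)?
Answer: 1765017787/849657270 ≈ 2.0773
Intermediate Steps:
-23243/((-12860 - 15284) - 1679) - 36979/(-28490) = -23243/(-28144 - 1679) - 36979*(-1/28490) = -23243/(-29823) + 36979/28490 = -23243*(-1/29823) + 36979/28490 = 23243/29823 + 36979/28490 = 1765017787/849657270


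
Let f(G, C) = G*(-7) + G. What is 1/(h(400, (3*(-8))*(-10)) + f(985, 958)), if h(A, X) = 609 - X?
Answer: -1/5541 ≈ -0.00018047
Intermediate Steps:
f(G, C) = -6*G (f(G, C) = -7*G + G = -6*G)
1/(h(400, (3*(-8))*(-10)) + f(985, 958)) = 1/((609 - 3*(-8)*(-10)) - 6*985) = 1/((609 - (-24)*(-10)) - 5910) = 1/((609 - 1*240) - 5910) = 1/((609 - 240) - 5910) = 1/(369 - 5910) = 1/(-5541) = -1/5541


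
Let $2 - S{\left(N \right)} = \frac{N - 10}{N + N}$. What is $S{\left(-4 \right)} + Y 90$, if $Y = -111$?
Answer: $- \frac{39959}{4} \approx -9989.8$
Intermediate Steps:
$S{\left(N \right)} = 2 - \frac{-10 + N}{2 N}$ ($S{\left(N \right)} = 2 - \frac{N - 10}{N + N} = 2 - \frac{-10 + N}{2 N}$)
$S{\left(-4 \right)} + Y 90 = \left(\frac{3}{2} + \frac{5}{-4}\right) - 9990 = \left(\frac{3}{2} + 5 \left(- \frac{1}{4}\right)\right) - 9990 = \left(\frac{3}{2} - \frac{5}{4}\right) - 9990 = \frac{1}{4} - 9990 = - \frac{39959}{4}$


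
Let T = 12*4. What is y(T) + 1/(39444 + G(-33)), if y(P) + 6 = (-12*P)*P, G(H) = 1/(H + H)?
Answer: -71991741096/2603303 ≈ -27654.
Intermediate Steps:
T = 48
G(H) = 1/(2*H)
y(P) = -6 - 12*P² (y(P) = -6 + (-12*P)*P = -6 - 12*P²)
y(T) + 1/(39444 + G(-33)) = (-6 - 12*48²) + 1/(39444 + (½)/(-33)) = (-6 - 12*2304) + 1/(39444 + (½)*(-1/33)) = (-6 - 27648) + 1/(39444 - 1/66) = -27654 + 1/(2603303/66) = -27654 + 66/2603303 = -71991741096/2603303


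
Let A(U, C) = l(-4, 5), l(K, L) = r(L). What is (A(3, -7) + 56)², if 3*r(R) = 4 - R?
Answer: 27889/9 ≈ 3098.8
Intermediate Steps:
r(R) = 4/3 - R/3 (r(R) = (4 - R)/3 = 4/3 - R/3)
l(K, L) = 4/3 - L/3
A(U, C) = -⅓ (A(U, C) = 4/3 - ⅓*5 = 4/3 - 5/3 = -⅓)
(A(3, -7) + 56)² = (-⅓ + 56)² = (167/3)² = 27889/9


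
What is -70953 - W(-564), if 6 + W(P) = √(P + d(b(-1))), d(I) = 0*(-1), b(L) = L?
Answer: -70947 - 2*I*√141 ≈ -70947.0 - 23.749*I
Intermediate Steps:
d(I) = 0
W(P) = -6 + √P (W(P) = -6 + √(P + 0) = -6 + √P)
-70953 - W(-564) = -70953 - (-6 + √(-564)) = -70953 - (-6 + 2*I*√141) = -70953 + (6 - 2*I*√141) = -70947 - 2*I*√141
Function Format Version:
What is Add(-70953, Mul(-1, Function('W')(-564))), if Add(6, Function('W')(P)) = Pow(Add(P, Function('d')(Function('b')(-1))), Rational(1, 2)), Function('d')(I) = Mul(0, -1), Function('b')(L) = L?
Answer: Add(-70947, Mul(-2, I, Pow(141, Rational(1, 2)))) ≈ Add(-70947., Mul(-23.749, I))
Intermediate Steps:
Function('d')(I) = 0
Function('W')(P) = Add(-6, Pow(P, Rational(1, 2))) (Function('W')(P) = Add(-6, Pow(Add(P, 0), Rational(1, 2))) = Add(-6, Pow(P, Rational(1, 2))))
Add(-70953, Mul(-1, Function('W')(-564))) = Add(-70953, Mul(-1, Add(-6, Pow(-564, Rational(1, 2))))) = Add(-70953, Mul(-1, Add(-6, Mul(2, I, Pow(141, Rational(1, 2)))))) = Add(-70953, Add(6, Mul(-2, I, Pow(141, Rational(1, 2))))) = Add(-70947, Mul(-2, I, Pow(141, Rational(1, 2))))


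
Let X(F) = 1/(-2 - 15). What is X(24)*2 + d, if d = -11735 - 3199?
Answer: -253880/17 ≈ -14934.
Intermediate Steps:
d = -14934
X(F) = -1/17 (X(F) = 1/(-17) = -1/17)
X(24)*2 + d = -1/17*2 - 14934 = -2/17 - 14934 = -253880/17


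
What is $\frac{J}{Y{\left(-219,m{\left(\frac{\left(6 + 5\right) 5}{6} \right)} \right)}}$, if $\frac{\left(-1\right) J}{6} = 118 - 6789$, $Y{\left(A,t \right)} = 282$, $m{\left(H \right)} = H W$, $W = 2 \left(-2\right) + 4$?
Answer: $\frac{6671}{47} \approx 141.94$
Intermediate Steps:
$W = 0$ ($W = -4 + 4 = 0$)
$m{\left(H \right)} = 0$ ($m{\left(H \right)} = H 0 = 0$)
$J = 40026$ ($J = - 6 \left(118 - 6789\right) = \left(-6\right) \left(-6671\right) = 40026$)
$\frac{J}{Y{\left(-219,m{\left(\frac{\left(6 + 5\right) 5}{6} \right)} \right)}} = \frac{40026}{282} = 40026 \cdot \frac{1}{282} = \frac{6671}{47}$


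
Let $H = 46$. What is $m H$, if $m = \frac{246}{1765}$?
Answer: $\frac{11316}{1765} \approx 6.4113$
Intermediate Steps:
$m = \frac{246}{1765}$ ($m = 246 \cdot \frac{1}{1765} = \frac{246}{1765} \approx 0.13938$)
$m H = \frac{246}{1765} \cdot 46 = \frac{11316}{1765}$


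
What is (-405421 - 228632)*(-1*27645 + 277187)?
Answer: -158222853726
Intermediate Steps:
(-405421 - 228632)*(-1*27645 + 277187) = -634053*(-27645 + 277187) = -634053*249542 = -158222853726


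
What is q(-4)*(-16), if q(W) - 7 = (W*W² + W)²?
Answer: -74096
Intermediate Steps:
q(W) = 7 + (W + W³)² (q(W) = 7 + (W*W² + W)² = 7 + (W³ + W)² = 7 + (W + W³)²)
q(-4)*(-16) = (7 + (-4)²*(1 + (-4)²)²)*(-16) = (7 + 16*(1 + 16)²)*(-16) = (7 + 16*17²)*(-16) = (7 + 16*289)*(-16) = (7 + 4624)*(-16) = 4631*(-16) = -74096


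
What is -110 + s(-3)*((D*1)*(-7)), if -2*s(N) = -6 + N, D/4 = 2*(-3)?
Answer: 646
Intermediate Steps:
D = -24 (D = 4*(2*(-3)) = 4*(-6) = -24)
s(N) = 3 - N/2 (s(N) = -(-6 + N)/2 = 3 - N/2)
-110 + s(-3)*((D*1)*(-7)) = -110 + (3 - ½*(-3))*(-24*1*(-7)) = -110 + (3 + 3/2)*(-24*(-7)) = -110 + (9/2)*168 = -110 + 756 = 646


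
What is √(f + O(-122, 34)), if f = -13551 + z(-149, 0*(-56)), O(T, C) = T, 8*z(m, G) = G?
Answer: 11*I*√113 ≈ 116.93*I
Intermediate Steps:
z(m, G) = G/8
f = -13551 (f = -13551 + (0*(-56))/8 = -13551 + (⅛)*0 = -13551 + 0 = -13551)
√(f + O(-122, 34)) = √(-13551 - 122) = √(-13673) = 11*I*√113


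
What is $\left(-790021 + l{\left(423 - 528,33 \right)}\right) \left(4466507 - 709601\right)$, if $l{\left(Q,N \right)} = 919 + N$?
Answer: $-2964458060514$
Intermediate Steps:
$\left(-790021 + l{\left(423 - 528,33 \right)}\right) \left(4466507 - 709601\right) = \left(-790021 + \left(919 + 33\right)\right) \left(4466507 - 709601\right) = \left(-790021 + 952\right) 3756906 = \left(-789069\right) 3756906 = -2964458060514$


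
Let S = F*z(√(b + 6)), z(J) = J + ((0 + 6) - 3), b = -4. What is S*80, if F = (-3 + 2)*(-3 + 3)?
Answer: 0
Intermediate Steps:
F = 0 (F = -1*0 = 0)
z(J) = 3 + J (z(J) = J + (6 - 3) = J + 3 = 3 + J)
S = 0 (S = 0*(3 + √(-4 + 6)) = 0*(3 + √2) = 0)
S*80 = 0*80 = 0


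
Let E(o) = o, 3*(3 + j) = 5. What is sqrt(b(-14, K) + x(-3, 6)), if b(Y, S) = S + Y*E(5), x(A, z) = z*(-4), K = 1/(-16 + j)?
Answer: I*sqrt(63583)/26 ≈ 9.6983*I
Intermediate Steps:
j = -4/3 (j = -3 + (1/3)*5 = -3 + 5/3 = -4/3 ≈ -1.3333)
K = -3/52 (K = 1/(-16 - 4/3) = 1/(-52/3) = -3/52 ≈ -0.057692)
x(A, z) = -4*z
b(Y, S) = S + 5*Y (b(Y, S) = S + Y*5 = S + 5*Y)
sqrt(b(-14, K) + x(-3, 6)) = sqrt((-3/52 + 5*(-14)) - 4*6) = sqrt((-3/52 - 70) - 24) = sqrt(-3643/52 - 24) = sqrt(-4891/52) = I*sqrt(63583)/26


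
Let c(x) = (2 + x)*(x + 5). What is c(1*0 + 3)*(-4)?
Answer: -160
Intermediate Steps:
c(x) = (2 + x)*(5 + x)
c(1*0 + 3)*(-4) = (10 + (1*0 + 3)² + 7*(1*0 + 3))*(-4) = (10 + (0 + 3)² + 7*(0 + 3))*(-4) = (10 + 3² + 7*3)*(-4) = (10 + 9 + 21)*(-4) = 40*(-4) = -160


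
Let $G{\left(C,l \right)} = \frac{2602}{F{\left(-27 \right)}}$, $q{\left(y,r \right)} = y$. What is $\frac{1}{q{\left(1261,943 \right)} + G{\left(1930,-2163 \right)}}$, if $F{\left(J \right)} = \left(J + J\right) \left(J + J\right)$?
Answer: $\frac{1458}{1839839} \approx 0.00079246$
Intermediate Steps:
$F{\left(J \right)} = 4 J^{2}$ ($F{\left(J \right)} = 2 J 2 J = 4 J^{2}$)
$G{\left(C,l \right)} = \frac{1301}{1458}$ ($G{\left(C,l \right)} = \frac{2602}{4 \left(-27\right)^{2}} = \frac{2602}{4 \cdot 729} = \frac{2602}{2916} = 2602 \cdot \frac{1}{2916} = \frac{1301}{1458}$)
$\frac{1}{q{\left(1261,943 \right)} + G{\left(1930,-2163 \right)}} = \frac{1}{1261 + \frac{1301}{1458}} = \frac{1}{\frac{1839839}{1458}} = \frac{1458}{1839839}$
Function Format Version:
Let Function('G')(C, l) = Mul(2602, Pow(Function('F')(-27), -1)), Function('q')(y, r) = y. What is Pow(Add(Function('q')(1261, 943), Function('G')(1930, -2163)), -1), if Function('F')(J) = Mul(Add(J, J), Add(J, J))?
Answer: Rational(1458, 1839839) ≈ 0.00079246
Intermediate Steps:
Function('F')(J) = Mul(4, Pow(J, 2)) (Function('F')(J) = Mul(Mul(2, J), Mul(2, J)) = Mul(4, Pow(J, 2)))
Function('G')(C, l) = Rational(1301, 1458) (Function('G')(C, l) = Mul(2602, Pow(Mul(4, Pow(-27, 2)), -1)) = Mul(2602, Pow(Mul(4, 729), -1)) = Mul(2602, Pow(2916, -1)) = Mul(2602, Rational(1, 2916)) = Rational(1301, 1458))
Pow(Add(Function('q')(1261, 943), Function('G')(1930, -2163)), -1) = Pow(Add(1261, Rational(1301, 1458)), -1) = Pow(Rational(1839839, 1458), -1) = Rational(1458, 1839839)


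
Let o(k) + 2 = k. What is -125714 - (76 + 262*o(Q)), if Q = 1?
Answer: -125528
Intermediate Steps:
o(k) = -2 + k
-125714 - (76 + 262*o(Q)) = -125714 - (76 + 262*(-2 + 1)) = -125714 - (76 + 262*(-1)) = -125714 - (76 - 262) = -125714 - 1*(-186) = -125714 + 186 = -125528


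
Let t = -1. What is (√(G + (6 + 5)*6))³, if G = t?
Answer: 65*√65 ≈ 524.05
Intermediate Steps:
G = -1
(√(G + (6 + 5)*6))³ = (√(-1 + (6 + 5)*6))³ = (√(-1 + 11*6))³ = (√(-1 + 66))³ = (√65)³ = 65*√65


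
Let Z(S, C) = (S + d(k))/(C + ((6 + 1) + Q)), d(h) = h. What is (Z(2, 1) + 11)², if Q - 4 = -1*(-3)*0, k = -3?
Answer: 17161/144 ≈ 119.17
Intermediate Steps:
Q = 4 (Q = 4 - 1*(-3)*0 = 4 + 3*0 = 4 + 0 = 4)
Z(S, C) = (-3 + S)/(11 + C) (Z(S, C) = (S - 3)/(C + ((6 + 1) + 4)) = (-3 + S)/(C + (7 + 4)) = (-3 + S)/(C + 11) = (-3 + S)/(11 + C))
(Z(2, 1) + 11)² = ((-3 + 2)/(11 + 1) + 11)² = (-1/12 + 11)² = (131/12)² = 17161/144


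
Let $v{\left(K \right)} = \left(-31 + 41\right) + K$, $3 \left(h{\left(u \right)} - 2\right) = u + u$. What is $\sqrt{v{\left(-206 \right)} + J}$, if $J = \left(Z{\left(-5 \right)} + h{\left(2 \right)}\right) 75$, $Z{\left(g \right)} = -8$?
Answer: $i \sqrt{546} \approx 23.367 i$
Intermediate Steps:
$h{\left(u \right)} = 2 + \frac{2 u}{3}$ ($h{\left(u \right)} = 2 + \frac{u + u}{3} = 2 + \frac{2 u}{3}$)
$v{\left(K \right)} = 10 + K$
$J = -350$ ($J = \left(-8 + \left(2 + \frac{2}{3} \cdot 2\right)\right) 75 = \left(-8 + \left(2 + \frac{4}{3}\right)\right) 75 = \left(-8 + \frac{10}{3}\right) 75 = \left(- \frac{14}{3}\right) 75 = -350$)
$\sqrt{v{\left(-206 \right)} + J} = \sqrt{\left(10 - 206\right) - 350} = \sqrt{-196 - 350} = \sqrt{-546} = i \sqrt{546}$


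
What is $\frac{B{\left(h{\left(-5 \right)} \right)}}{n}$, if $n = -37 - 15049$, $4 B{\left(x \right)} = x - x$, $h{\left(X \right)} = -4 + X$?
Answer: $0$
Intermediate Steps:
$B{\left(x \right)} = 0$ ($B{\left(x \right)} = \frac{x - x}{4} = \frac{1}{4} \cdot 0 = 0$)
$n = -15086$ ($n = -37 - 15049 = -15086$)
$\frac{B{\left(h{\left(-5 \right)} \right)}}{n} = \frac{0}{-15086} = 0 \left(- \frac{1}{15086}\right) = 0$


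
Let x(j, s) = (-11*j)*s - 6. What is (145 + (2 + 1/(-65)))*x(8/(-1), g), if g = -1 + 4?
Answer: 2464932/65 ≈ 37922.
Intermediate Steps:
g = 3
x(j, s) = -6 - 11*j*s (x(j, s) = -11*j*s - 6 = -6 - 11*j*s)
(145 + (2 + 1/(-65)))*x(8/(-1), g) = (145 + (2 + 1/(-65)))*(-6 - 11*8/(-1)*3) = (145 + (2 - 1/65))*(-6 - 11*8*(-1)*3) = (145 + 129/65)*(-6 - 11*(-8)*3) = 9554*(-6 + 264)/65 = (9554/65)*258 = 2464932/65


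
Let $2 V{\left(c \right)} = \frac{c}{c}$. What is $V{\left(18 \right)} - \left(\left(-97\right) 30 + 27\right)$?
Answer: $\frac{5767}{2} \approx 2883.5$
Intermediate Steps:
$V{\left(c \right)} = \frac{1}{2}$ ($V{\left(c \right)} = \frac{c \frac{1}{c}}{2} = \frac{1}{2} \cdot 1 = \frac{1}{2}$)
$V{\left(18 \right)} - \left(\left(-97\right) 30 + 27\right) = \frac{1}{2} - \left(\left(-97\right) 30 + 27\right) = \frac{1}{2} - \left(-2910 + 27\right) = \frac{1}{2} - -2883 = \frac{1}{2} + 2883 = \frac{5767}{2}$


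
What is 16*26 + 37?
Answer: 453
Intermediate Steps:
16*26 + 37 = 416 + 37 = 453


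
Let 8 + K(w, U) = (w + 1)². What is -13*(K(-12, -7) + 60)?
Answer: -2249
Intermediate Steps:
K(w, U) = -8 + (1 + w)² (K(w, U) = -8 + (w + 1)² = -8 + (1 + w)²)
-13*(K(-12, -7) + 60) = -13*((-8 + (1 - 12)²) + 60) = -13*((-8 + (-11)²) + 60) = -13*((-8 + 121) + 60) = -13*(113 + 60) = -13*173 = -2249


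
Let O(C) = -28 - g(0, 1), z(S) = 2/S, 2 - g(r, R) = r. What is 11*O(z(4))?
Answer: -330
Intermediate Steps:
g(r, R) = 2 - r
O(C) = -30 (O(C) = -28 - (2 - 1*0) = -28 - (2 + 0) = -28 - 1*2 = -28 - 2 = -30)
11*O(z(4)) = 11*(-30) = -330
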